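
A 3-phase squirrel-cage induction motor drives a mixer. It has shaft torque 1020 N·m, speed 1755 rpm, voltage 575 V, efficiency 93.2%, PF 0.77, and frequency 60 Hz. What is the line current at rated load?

262 A

ω = 2π×1755/60 = 183.8 rad/s; P_out = τω = 1020 × 183.8 = 187476 W
P_in = P_out / η = 187476 / 0.932 = 201155 W
I_L = P_in / (√3·V_L·cosφ) = 201155 / (1.732 × 575 × 0.77) = 262 A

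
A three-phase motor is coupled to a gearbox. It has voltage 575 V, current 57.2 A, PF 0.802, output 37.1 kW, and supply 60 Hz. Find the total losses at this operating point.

8.59 kW

P_in = √3·V·I·cosφ = 1.732×575×57.2×0.802 = 45686 W
P_out = 37100 W
Losses = P_in − P_out = 45686 − 37100 = 8586 W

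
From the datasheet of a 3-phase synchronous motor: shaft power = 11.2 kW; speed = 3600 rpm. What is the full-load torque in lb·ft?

21.9 lb·ft

ω = 2π × 3600/60 = 377 rad/s
τ = P/ω = 11200/377 = 29.71 N·m
In lb·ft: 29.71/1.356 = 21.9 lb·ft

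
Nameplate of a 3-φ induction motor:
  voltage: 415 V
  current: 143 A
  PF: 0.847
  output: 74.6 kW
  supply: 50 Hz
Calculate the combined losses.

P_in = √3·V·I·cosφ = 1.732×415×143×0.847 = 87059 W
P_out = 74600 W
Losses = P_in − P_out = 87059 − 74600 = 12459 W

12500 W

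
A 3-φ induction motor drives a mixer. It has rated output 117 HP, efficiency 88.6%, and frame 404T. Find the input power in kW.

98.5 kW

P_out = 117 × 746 = 87282 W
P_in = P_out/η = 87282/0.886 = 98512 W = 98.5 kW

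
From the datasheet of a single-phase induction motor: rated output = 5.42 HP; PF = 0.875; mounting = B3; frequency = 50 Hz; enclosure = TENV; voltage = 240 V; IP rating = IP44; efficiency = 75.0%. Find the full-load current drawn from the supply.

P_out = 5.42 × 746 = 4043 W
P_in = P_out / η = 4043 / 0.750 = 5391 W
I = P_in / (V·cosφ) = 5391 / (240 × 0.875) = 25.7 A

25.7 A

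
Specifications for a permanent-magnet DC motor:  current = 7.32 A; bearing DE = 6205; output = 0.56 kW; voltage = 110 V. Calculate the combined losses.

P_in = V·I = 110×7.32 = 805 W
P_out = 560 W
Losses = P_in − P_out = 805 − 560 = 245 W

245 W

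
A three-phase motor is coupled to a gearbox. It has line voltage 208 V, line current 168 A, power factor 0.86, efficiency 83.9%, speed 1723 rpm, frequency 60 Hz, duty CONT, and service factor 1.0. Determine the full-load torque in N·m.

P_in = √3·V·I·cosφ = 1.732 × 208 × 168 × 0.86 = 52050 W
P_out = η·P_in = 0.839 × 52050 = 43670 W
n = 1723 rpm
ω = 2π×1723/60 = 180.4 rad/s
τ = P_out/ω = 43670/180.4 = 242 N·m

242 N·m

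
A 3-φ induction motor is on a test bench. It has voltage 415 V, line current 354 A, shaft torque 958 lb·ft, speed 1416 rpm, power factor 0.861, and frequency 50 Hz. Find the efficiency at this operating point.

87.9 %

τ = 958 lb·ft × 1.356 = 1299 N·m
ω = 2π × 1416/60 = 148.3 rad/s; P_out = τω = 1299 × 148.3 = 192642 W
P_in = √3·V_L·I_L·cosφ = 1.732 × 415 × 354 × 0.861 = 219080 W
η = P_out / P_in = 192642 / 219080 = 0.879 = 87.9%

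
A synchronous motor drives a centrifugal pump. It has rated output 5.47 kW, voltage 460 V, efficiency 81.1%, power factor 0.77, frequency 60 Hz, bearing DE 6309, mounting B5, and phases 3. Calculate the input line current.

11 A

P_out = 5.47 kW = 5470 W
P_in = P_out / η = 5470 / 0.811 = 6745 W
I_L = P_in / (√3·V_L·cosφ) = 6745 / (1.732 × 460 × 0.77) = 11 A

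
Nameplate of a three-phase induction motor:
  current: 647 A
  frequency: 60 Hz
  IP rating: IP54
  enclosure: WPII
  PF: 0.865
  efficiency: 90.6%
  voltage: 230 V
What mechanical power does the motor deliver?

202 kW

P_in = √3·V·I·cosφ = 1.732 × 230 × 647 × 0.865 = 222944 W
P_out = η·P_in = 0.906 × 222944 = 201987 W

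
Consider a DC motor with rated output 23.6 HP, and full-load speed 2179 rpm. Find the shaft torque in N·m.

77.2 N·m

P_out = 23.6 × 746 = 17606 W
ω = 2π × 2179/60 = 228.2 rad/s
τ = P_out/ω = 17606/228.2 = 77.2 N·m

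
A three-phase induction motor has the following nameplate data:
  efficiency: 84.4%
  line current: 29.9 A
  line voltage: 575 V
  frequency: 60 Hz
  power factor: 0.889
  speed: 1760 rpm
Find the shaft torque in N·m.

121 N·m

P_in = √3·V·I·cosφ = 1.732 × 575 × 29.9 × 0.889 = 26472 W
P_out = η·P_in = 0.844 × 26472 = 22342 W
n = 1760 rpm
ω = 2π×1760/60 = 184.3 rad/s
τ = P_out/ω = 22342/184.3 = 121 N·m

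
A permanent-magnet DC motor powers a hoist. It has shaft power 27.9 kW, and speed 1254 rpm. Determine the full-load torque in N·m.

ω = 2π × 1254/60 = 131.3 rad/s
τ = P/ω = 27900/131.3 = 212 N·m

212 N·m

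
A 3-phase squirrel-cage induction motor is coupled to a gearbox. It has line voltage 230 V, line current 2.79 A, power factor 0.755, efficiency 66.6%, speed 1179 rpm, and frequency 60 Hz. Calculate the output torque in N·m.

4.53 N·m

P_in = √3·V·I·cosφ = 1.732 × 230 × 2.79 × 0.755 = 839 W
P_out = η·P_in = 0.666 × 839 = 559 W
n = 1179 rpm
ω = 2π×1179/60 = 123.5 rad/s
τ = P_out/ω = 559/123.5 = 4.53 N·m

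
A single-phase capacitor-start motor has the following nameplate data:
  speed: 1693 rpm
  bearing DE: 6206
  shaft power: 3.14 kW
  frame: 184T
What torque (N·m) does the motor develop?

ω = 2π × 1693/60 = 177.3 rad/s
τ = P/ω = 3140/177.3 = 17.7 N·m

17.7 N·m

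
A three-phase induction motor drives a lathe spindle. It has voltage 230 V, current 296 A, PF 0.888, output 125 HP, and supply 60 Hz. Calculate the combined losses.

11.5 kW

P_in = √3·V·I·cosφ = 1.732×230×296×0.888 = 104708 W
P_out = 125×746 = 93250 W
Losses = P_in − P_out = 104708 − 93250 = 11458 W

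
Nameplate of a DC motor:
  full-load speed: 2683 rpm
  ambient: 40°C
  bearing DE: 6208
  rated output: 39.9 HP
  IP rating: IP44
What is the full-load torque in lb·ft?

P_out = 39.9 × 746 = 29765 W
ω = 2π × 2683/60 = 281 rad/s
τ = P_out/ω = 29765/281 = 105.9 N·m
In lb·ft: 105.9/1.356 = 78.1 lb·ft

78.1 lb·ft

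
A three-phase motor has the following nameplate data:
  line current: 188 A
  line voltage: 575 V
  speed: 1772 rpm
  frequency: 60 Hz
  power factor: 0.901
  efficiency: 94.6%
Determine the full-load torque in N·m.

860 N·m

P_in = √3·V·I·cosφ = 1.732 × 575 × 188 × 0.901 = 168694 W
P_out = η·P_in = 0.946 × 168694 = 159585 W
n = 1772 rpm
ω = 2π×1772/60 = 185.6 rad/s
τ = P_out/ω = 159585/185.6 = 860 N·m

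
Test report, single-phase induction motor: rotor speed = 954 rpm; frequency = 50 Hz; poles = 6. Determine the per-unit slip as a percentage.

n_s = 120f/p = 120×50/6 = 1000 rpm
s = (n_s − n)/n_s = (1000 − 954)/1000 = 0.0460

4.6 %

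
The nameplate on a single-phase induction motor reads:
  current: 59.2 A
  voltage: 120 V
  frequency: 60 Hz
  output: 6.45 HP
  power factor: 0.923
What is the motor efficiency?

73.4 %

P_out = 6.45 × 746 = 4812 W
P_in = V·I·cosφ = 120 × 59.2 × 0.923 = 6557 W
η = P_out / P_in = 4812 / 6557 = 0.734 = 73.4%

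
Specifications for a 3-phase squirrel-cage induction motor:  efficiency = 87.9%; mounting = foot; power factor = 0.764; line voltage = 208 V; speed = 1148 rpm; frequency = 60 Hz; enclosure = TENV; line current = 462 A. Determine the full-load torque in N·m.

P_in = √3·V·I·cosφ = 1.732 × 208 × 462 × 0.764 = 127159 W
P_out = η·P_in = 0.879 × 127159 = 111773 W
n = 1148 rpm
ω = 2π×1148/60 = 120.2 rad/s
τ = P_out/ω = 111773/120.2 = 930 N·m

930 N·m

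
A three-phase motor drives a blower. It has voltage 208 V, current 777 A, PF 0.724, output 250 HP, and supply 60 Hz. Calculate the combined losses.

P_in = √3·V·I·cosφ = 1.732×208×777×0.724 = 202661 W
P_out = 250×746 = 186500 W
Losses = P_in − P_out = 202661 − 186500 = 16161 W

16200 W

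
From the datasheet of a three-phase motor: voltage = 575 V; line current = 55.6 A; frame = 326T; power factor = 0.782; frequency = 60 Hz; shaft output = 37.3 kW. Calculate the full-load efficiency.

86.1 %

P_out = 37.3 kW = 37300 W
P_in = √3·V_L·I_L·cosφ = 1.732 × 575 × 55.6 × 0.782 = 43301 W
η = P_out / P_in = 37300 / 43301 = 0.861 = 86.1%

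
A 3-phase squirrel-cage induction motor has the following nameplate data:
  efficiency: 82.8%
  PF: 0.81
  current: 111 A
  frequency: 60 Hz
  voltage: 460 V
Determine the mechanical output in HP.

79.5 HP

P_in = √3·V·I·cosφ = 1.732 × 460 × 111 × 0.81 = 71633 W
P_out = η·P_in = 0.828 × 71633 = 59312 W
= 59312/746 = 79.5 HP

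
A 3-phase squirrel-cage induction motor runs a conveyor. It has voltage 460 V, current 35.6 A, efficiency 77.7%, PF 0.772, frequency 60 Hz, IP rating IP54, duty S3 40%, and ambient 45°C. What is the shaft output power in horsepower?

22.8 HP

P_in = √3·V·I·cosφ = 1.732 × 460 × 35.6 × 0.772 = 21896 W
P_out = η·P_in = 0.777 × 21896 = 17013 W
= 17013/746 = 22.8 HP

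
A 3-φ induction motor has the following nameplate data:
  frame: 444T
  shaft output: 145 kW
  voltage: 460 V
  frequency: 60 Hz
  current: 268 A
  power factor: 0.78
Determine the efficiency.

P_out = 145 kW = 145000 W
P_in = √3·V_L·I_L·cosφ = 1.732 × 460 × 268 × 0.78 = 166546 W
η = P_out / P_in = 145000 / 166546 = 0.871 = 87.1%

87.1 %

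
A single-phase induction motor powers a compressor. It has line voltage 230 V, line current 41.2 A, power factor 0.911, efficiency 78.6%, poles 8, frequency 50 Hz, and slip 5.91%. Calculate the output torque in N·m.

P_in = V·I·cosφ = 230 × 41.2 × 0.911 = 8633 W
P_out = η·P_in = 0.786 × 8633 = 6786 W
n_s = 120×50/8 = 750 rpm; n = 750×(1−0.0591) = 706 rpm
ω = 2π×706/60 = 73.93 rad/s
τ = P_out/ω = 6786/73.93 = 91.8 N·m

91.8 N·m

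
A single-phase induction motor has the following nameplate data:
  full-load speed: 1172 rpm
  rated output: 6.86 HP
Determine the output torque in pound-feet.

P_out = 6.86 × 746 = 5118 W
ω = 2π × 1172/60 = 122.7 rad/s
τ = P_out/ω = 5118/122.7 = 41.71 N·m
In lb·ft: 41.71/1.356 = 30.8 lb·ft

30.8 lb·ft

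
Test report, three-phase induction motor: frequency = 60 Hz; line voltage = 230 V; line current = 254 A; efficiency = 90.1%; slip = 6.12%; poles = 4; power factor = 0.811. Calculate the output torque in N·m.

418 N·m

P_in = √3·V·I·cosφ = 1.732 × 230 × 254 × 0.811 = 82060 W
P_out = η·P_in = 0.901 × 82060 = 73936 W
n_s = 120×60/4 = 1800 rpm; n = 1800×(1−0.0612) = 1690 rpm
ω = 2π×1690/60 = 177 rad/s
τ = P_out/ω = 73936/177 = 418 N·m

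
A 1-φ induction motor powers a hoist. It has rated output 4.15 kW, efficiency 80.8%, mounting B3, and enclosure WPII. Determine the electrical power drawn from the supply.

5.14 kW

P_out = 4150 W
P_in = P_out/η = 4150/0.808 = 5136 W = 5.14 kW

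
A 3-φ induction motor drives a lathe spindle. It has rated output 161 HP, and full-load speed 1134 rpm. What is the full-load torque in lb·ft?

P_out = 161 × 746 = 120106 W
ω = 2π × 1134/60 = 118.8 rad/s
τ = P_out/ω = 120106/118.8 = 1011 N·m
In lb·ft: 1011/1.356 = 746 lb·ft

746 lb·ft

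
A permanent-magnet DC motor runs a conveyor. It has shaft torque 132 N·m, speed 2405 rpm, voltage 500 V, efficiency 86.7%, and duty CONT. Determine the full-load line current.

76.7 A

ω = 2π×2405/60 = 251.9 rad/s; P_out = τω = 132 × 251.9 = 33251 W
P_in = P_out / η = 33251 / 0.867 = 38352 W
I = P_in / V = 38352 / 500 = 76.7 A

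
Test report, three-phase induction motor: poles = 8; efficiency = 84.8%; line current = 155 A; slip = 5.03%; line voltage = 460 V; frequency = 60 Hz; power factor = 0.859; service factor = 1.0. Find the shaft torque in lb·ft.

P_in = √3·V·I·cosφ = 1.732 × 460 × 155 × 0.859 = 106079 W
P_out = η·P_in = 0.848 × 106079 = 89955 W
n_s = 120×60/8 = 900 rpm; n = 900×(1−0.0503) = 855 rpm
ω = 2π×855/60 = 89.54 rad/s
τ = P_out/ω = 89955/89.54 = 1005 N·m
In lb·ft: 1005/1.356 = 741 lb·ft

741 lb·ft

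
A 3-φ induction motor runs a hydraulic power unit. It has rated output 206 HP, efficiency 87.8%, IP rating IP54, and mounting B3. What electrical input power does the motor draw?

P_out = 206 × 746 = 153676 W
P_in = P_out/η = 153676/0.878 = 175030 W = 175 kW

175 kW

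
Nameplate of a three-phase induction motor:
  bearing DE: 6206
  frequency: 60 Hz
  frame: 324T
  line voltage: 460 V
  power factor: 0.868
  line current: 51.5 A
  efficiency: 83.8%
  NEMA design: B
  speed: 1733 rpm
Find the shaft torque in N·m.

P_in = √3·V·I·cosφ = 1.732 × 460 × 51.5 × 0.868 = 35615 W
P_out = η·P_in = 0.838 × 35615 = 29845 W
n = 1733 rpm
ω = 2π×1733/60 = 181.5 rad/s
τ = P_out/ω = 29845/181.5 = 164 N·m

164 N·m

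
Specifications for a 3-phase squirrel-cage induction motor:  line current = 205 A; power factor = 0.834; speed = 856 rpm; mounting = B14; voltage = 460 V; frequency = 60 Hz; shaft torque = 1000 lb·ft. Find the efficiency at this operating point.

τ = 1000 lb·ft × 1.356 = 1356 N·m
ω = 2π × 856/60 = 89.64 rad/s; P_out = τω = 1356 × 89.64 = 121552 W
P_in = √3·V_L·I_L·cosφ = 1.732 × 460 × 205 × 0.834 = 136215 W
η = P_out / P_in = 121552 / 136215 = 0.892 = 89.2%

89.2 %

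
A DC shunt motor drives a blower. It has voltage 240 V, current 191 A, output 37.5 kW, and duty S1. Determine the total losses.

8340 W

P_in = V·I = 240×191 = 45840 W
P_out = 37500 W
Losses = P_in − P_out = 45840 − 37500 = 8340 W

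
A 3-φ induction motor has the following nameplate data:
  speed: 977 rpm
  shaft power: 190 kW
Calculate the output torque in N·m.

1860 N·m

ω = 2π × 977/60 = 102.3 rad/s
τ = P/ω = 190000/102.3 = 1860 N·m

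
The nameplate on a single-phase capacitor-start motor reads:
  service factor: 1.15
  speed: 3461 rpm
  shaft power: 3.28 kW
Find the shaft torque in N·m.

9.05 N·m

ω = 2π × 3461/60 = 362.4 rad/s
τ = P/ω = 3280/362.4 = 9.05 N·m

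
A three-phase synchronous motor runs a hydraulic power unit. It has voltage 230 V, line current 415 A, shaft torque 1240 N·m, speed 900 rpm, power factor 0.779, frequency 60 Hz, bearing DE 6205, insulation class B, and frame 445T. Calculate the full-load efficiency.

90.7 %

ω = 2π × 900/60 = 94.25 rad/s; P_out = τω = 1240 × 94.25 = 116870 W
P_in = √3·V_L·I_L·cosφ = 1.732 × 230 × 415 × 0.779 = 128784 W
η = P_out / P_in = 116870 / 128784 = 0.907 = 90.7%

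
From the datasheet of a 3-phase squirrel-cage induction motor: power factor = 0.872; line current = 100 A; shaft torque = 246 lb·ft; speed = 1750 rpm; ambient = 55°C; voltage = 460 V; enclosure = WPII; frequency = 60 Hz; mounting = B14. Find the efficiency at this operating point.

τ = 246 lb·ft × 1.356 = 333.6 N·m
ω = 2π × 1750/60 = 183.3 rad/s; P_out = τω = 333.6 × 183.3 = 61149 W
P_in = √3·V_L·I_L·cosφ = 1.732 × 460 × 100 × 0.872 = 69474 W
η = P_out / P_in = 61149 / 69474 = 0.880 = 88.0%

88.0 %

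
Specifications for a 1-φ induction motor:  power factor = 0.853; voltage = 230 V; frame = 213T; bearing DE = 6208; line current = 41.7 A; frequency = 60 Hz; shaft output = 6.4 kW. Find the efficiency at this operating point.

P_out = 6.4 kW = 6400 W
P_in = V·I·cosφ = 230 × 41.7 × 0.853 = 8181 W
η = P_out / P_in = 6400 / 8181 = 0.782 = 78.2%

78.2 %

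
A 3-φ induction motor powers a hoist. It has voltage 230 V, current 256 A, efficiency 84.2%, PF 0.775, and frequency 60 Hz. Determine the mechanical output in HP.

89.2 HP

P_in = √3·V·I·cosφ = 1.732 × 230 × 256 × 0.775 = 79035 W
P_out = η·P_in = 0.842 × 79035 = 66547 W
= 66547/746 = 89.2 HP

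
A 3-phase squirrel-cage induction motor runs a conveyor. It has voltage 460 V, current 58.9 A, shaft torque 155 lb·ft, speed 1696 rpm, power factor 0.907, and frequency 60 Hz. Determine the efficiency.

87.7 %

τ = 155 lb·ft × 1.356 = 210.2 N·m
ω = 2π × 1696/60 = 177.6 rad/s; P_out = τω = 210.2 × 177.6 = 37332 W
P_in = √3·V_L·I_L·cosφ = 1.732 × 460 × 58.9 × 0.907 = 42563 W
η = P_out / P_in = 37332 / 42563 = 0.877 = 87.7%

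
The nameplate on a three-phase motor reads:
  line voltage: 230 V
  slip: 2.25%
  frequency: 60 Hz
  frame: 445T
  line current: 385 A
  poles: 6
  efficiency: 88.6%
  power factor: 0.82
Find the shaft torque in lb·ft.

P_in = √3·V·I·cosφ = 1.732 × 230 × 385 × 0.82 = 125762 W
P_out = η·P_in = 0.886 × 125762 = 111425 W
n_s = 120×60/6 = 1200 rpm; n = 1200×(1−0.0225) = 1173 rpm
ω = 2π×1173/60 = 122.8 rad/s
τ = P_out/ω = 111425/122.8 = 907.4 N·m
In lb·ft: 907.4/1.356 = 669 lb·ft

669 lb·ft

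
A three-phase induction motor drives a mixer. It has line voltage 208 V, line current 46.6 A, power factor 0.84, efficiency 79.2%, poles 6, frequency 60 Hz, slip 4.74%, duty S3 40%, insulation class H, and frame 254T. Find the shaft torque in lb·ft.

68.8 lb·ft

P_in = √3·V·I·cosφ = 1.732 × 208 × 46.6 × 0.84 = 14102 W
P_out = η·P_in = 0.792 × 14102 = 11169 W
n_s = 120×60/6 = 1200 rpm; n = 1200×(1−0.0474) = 1143 rpm
ω = 2π×1143/60 = 119.7 rad/s
τ = P_out/ω = 11169/119.7 = 93.31 N·m
In lb·ft: 93.31/1.356 = 68.8 lb·ft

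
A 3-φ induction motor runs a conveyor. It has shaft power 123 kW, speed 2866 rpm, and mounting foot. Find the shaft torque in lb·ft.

302 lb·ft

ω = 2π × 2866/60 = 300.1 rad/s
τ = P/ω = 123000/300.1 = 409.9 N·m
In lb·ft: 409.9/1.356 = 302 lb·ft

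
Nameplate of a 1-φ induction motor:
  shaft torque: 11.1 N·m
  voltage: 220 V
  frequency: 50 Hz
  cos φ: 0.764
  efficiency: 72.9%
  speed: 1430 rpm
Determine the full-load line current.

ω = 2π×1430/60 = 149.7 rad/s; P_out = τω = 11.1 × 149.7 = 1662 W
P_in = P_out / η = 1662 / 0.729 = 2280 W
I = P_in / (V·cosφ) = 2280 / (220 × 0.764) = 13.6 A

13.6 A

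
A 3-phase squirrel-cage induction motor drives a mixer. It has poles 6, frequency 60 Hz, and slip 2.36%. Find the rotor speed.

n_s = 120f/p = 120×60/6 = 1200 rpm
n = n_s(1 − s) = 1200 × (1 − 0.0236) = 1172 rpm

1172 rpm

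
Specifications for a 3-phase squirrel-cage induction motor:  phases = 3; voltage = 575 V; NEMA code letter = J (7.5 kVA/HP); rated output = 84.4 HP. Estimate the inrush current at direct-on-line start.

636 A

S_LR = 7.5 × 84.4 = 633 kVA
I_LR = S_LR/(√3·V_L) = 633000/(1.732×575) = 636 A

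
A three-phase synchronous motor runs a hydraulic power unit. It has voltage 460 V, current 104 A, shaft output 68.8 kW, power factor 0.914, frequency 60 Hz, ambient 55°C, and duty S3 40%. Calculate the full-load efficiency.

90.8 %

P_out = 68.8 kW = 68800 W
P_in = √3·V_L·I_L·cosφ = 1.732 × 460 × 104 × 0.914 = 75733 W
η = P_out / P_in = 68800 / 75733 = 0.908 = 90.8%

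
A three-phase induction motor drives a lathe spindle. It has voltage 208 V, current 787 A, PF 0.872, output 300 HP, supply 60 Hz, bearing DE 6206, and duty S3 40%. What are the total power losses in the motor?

P_in = √3·V·I·cosφ = 1.732×208×787×0.872 = 247231 W
P_out = 300×746 = 223800 W
Losses = P_in − P_out = 247231 − 223800 = 23431 W

23400 W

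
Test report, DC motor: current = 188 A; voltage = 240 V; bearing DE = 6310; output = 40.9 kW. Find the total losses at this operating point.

4.22 kW

P_in = V·I = 240×188 = 45120 W
P_out = 40900 W
Losses = P_in − P_out = 45120 − 40900 = 4220 W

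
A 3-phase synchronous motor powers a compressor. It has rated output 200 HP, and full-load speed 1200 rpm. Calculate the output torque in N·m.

1190 N·m

P_out = 200 × 746 = 149200 W
ω = 2π × 1200/60 = 125.7 rad/s
τ = P_out/ω = 149200/125.7 = 1190 N·m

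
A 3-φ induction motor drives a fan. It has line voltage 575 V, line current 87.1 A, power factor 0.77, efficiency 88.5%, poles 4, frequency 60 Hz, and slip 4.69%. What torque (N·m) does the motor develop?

329 N·m

P_in = √3·V·I·cosφ = 1.732 × 575 × 87.1 × 0.77 = 66792 W
P_out = η·P_in = 0.885 × 66792 = 59111 W
n_s = 120×60/4 = 1800 rpm; n = 1800×(1−0.0469) = 1716 rpm
ω = 2π×1716/60 = 179.7 rad/s
τ = P_out/ω = 59111/179.7 = 329 N·m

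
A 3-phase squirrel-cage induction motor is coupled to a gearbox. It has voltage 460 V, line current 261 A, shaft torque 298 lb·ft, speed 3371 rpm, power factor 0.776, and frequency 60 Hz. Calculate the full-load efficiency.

τ = 298 lb·ft × 1.356 = 404.1 N·m
ω = 2π × 3371/60 = 353 rad/s; P_out = τω = 404.1 × 353 = 142647 W
P_in = √3·V_L·I_L·cosφ = 1.732 × 460 × 261 × 0.776 = 161364 W
η = P_out / P_in = 142647 / 161364 = 0.884 = 88.4%

88.4 %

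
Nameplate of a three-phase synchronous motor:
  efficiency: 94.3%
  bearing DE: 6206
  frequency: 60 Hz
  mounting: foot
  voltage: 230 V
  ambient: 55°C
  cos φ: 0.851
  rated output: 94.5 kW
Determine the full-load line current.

296 A

P_out = 94.5 kW = 94500 W
P_in = P_out / η = 94500 / 0.943 = 100212 W
I_L = P_in / (√3·V_L·cosφ) = 100212 / (1.732 × 230 × 0.851) = 296 A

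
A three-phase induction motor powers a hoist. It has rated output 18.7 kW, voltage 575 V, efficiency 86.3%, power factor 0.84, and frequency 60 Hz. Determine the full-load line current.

25.9 A

P_out = 18.7 kW = 18700 W
P_in = P_out / η = 18700 / 0.863 = 21669 W
I_L = P_in / (√3·V_L·cosφ) = 21669 / (1.732 × 575 × 0.84) = 25.9 A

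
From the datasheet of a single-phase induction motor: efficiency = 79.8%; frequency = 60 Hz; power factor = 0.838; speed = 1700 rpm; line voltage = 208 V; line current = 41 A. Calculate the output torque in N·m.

P_in = V·I·cosφ = 208 × 41 × 0.838 = 7146 W
P_out = η·P_in = 0.798 × 7146 = 5703 W
n = 1700 rpm
ω = 2π×1700/60 = 178 rad/s
τ = P_out/ω = 5703/178 = 32 N·m

32 N·m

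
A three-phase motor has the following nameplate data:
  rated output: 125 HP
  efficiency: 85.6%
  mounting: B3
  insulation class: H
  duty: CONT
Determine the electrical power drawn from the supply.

P_out = 125 × 746 = 93250 W
P_in = P_out/η = 93250/0.856 = 108937 W = 109 kW

109 kW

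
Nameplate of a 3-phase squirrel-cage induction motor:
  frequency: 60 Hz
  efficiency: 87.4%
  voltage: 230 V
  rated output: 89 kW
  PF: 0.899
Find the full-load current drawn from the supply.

P_out = 89 kW = 89000 W
P_in = P_out / η = 89000 / 0.874 = 101831 W
I_L = P_in / (√3·V_L·cosφ) = 101831 / (1.732 × 230 × 0.899) = 284 A

284 A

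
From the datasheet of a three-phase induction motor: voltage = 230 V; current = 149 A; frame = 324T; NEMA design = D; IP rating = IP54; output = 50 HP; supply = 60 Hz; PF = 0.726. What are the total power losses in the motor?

5790 W

P_in = √3·V·I·cosφ = 1.732×230×149×0.726 = 43092 W
P_out = 50×746 = 37300 W
Losses = P_in − P_out = 43092 − 37300 = 5792 W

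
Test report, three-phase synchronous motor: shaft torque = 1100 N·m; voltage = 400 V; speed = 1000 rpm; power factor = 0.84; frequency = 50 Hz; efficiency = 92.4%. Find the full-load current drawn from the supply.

214 A

ω = 2π×1000/60 = 104.7 rad/s; P_out = τω = 1100 × 104.7 = 115170 W
P_in = P_out / η = 115170 / 0.924 = 124643 W
I_L = P_in / (√3·V_L·cosφ) = 124643 / (1.732 × 400 × 0.84) = 214 A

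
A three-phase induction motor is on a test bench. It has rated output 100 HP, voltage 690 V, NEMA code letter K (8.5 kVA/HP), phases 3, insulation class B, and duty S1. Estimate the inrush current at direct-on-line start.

S_LR = 8.5 × 100 = 850 kVA
I_LR = S_LR/(√3·V_L) = 850000/(1.732×690) = 711 A

711 A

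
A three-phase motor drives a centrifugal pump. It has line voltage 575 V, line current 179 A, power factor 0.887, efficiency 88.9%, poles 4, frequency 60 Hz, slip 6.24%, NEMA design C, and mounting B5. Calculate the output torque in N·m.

P_in = √3·V·I·cosφ = 1.732 × 575 × 179 × 0.887 = 158122 W
P_out = η·P_in = 0.889 × 158122 = 140570 W
n_s = 120×60/4 = 1800 rpm; n = 1800×(1−0.0624) = 1688 rpm
ω = 2π×1688/60 = 176.8 rad/s
τ = P_out/ω = 140570/176.8 = 795 N·m

795 N·m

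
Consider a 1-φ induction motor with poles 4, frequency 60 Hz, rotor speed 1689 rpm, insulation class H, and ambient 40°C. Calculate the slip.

n_s = 120f/p = 120×60/4 = 1800 rpm
s = (n_s − n)/n_s = (1800 − 1689)/1800 = 0.0617

6.2 %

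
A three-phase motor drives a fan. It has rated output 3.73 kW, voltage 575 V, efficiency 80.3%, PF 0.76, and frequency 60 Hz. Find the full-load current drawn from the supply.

6.14 A

P_out = 3.73 kW = 3730 W
P_in = P_out / η = 3730 / 0.803 = 4645 W
I_L = P_in / (√3·V_L·cosφ) = 4645 / (1.732 × 575 × 0.76) = 6.14 A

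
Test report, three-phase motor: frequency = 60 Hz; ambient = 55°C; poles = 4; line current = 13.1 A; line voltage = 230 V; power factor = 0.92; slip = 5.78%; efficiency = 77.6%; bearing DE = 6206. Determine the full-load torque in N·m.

P_in = √3·V·I·cosφ = 1.732 × 230 × 13.1 × 0.92 = 4801 W
P_out = η·P_in = 0.776 × 4801 = 3726 W
n_s = 120×60/4 = 1800 rpm; n = 1800×(1−0.0578) = 1696 rpm
ω = 2π×1696/60 = 177.6 rad/s
τ = P_out/ω = 3726/177.6 = 21 N·m

21 N·m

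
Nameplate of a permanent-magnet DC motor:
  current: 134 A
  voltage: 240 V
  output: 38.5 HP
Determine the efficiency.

89.3 %

P_out = 38.5 × 746 = 28721 W
P_in = V·I = 240 × 134 = 32160 W
η = P_out / P_in = 28721 / 32160 = 0.893 = 89.3%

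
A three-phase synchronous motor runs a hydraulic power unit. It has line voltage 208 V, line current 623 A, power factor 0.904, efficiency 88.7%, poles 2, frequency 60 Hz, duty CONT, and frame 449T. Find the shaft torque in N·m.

P_in = √3·V·I·cosφ = 1.732 × 208 × 623 × 0.904 = 202893 W
P_out = η·P_in = 0.887 × 202893 = 179966 W
n = n_s = 120×60/2 = 3600 rpm (synchronous)
ω = 2π×3600/60 = 377 rad/s
τ = P_out/ω = 179966/377 = 477 N·m

477 N·m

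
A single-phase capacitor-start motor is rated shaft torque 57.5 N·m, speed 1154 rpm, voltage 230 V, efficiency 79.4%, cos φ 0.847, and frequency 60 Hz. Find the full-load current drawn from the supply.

44.9 A

ω = 2π×1154/60 = 120.8 rad/s; P_out = τω = 57.5 × 120.8 = 6946 W
P_in = P_out / η = 6946 / 0.794 = 8748 W
I = P_in / (V·cosφ) = 8748 / (230 × 0.847) = 44.9 A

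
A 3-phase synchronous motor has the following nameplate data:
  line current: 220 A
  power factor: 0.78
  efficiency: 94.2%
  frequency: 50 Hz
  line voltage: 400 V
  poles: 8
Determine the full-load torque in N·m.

1430 N·m

P_in = √3·V·I·cosφ = 1.732 × 400 × 220 × 0.78 = 118884 W
P_out = η·P_in = 0.942 × 118884 = 111989 W
n = n_s = 120×50/8 = 750 rpm (synchronous)
ω = 2π×750/60 = 78.54 rad/s
τ = P_out/ω = 111989/78.54 = 1430 N·m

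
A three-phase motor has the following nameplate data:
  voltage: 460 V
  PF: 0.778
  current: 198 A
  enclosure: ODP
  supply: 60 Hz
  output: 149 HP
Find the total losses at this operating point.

11600 W

P_in = √3·V·I·cosφ = 1.732×460×198×0.778 = 122730 W
P_out = 149×746 = 111154 W
Losses = P_in − P_out = 122730 − 111154 = 11576 W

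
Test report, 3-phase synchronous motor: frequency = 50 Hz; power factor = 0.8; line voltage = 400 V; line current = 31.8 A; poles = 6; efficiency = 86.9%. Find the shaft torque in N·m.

146 N·m

P_in = √3·V·I·cosφ = 1.732 × 400 × 31.8 × 0.8 = 17625 W
P_out = η·P_in = 0.869 × 17625 = 15316 W
n = n_s = 120×50/6 = 1000 rpm (synchronous)
ω = 2π×1000/60 = 104.7 rad/s
τ = P_out/ω = 15316/104.7 = 146 N·m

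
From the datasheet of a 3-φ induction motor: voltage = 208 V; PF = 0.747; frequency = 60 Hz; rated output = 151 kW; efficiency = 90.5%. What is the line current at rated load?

620 A

P_out = 151 kW = 151000 W
P_in = P_out / η = 151000 / 0.905 = 166851 W
I_L = P_in / (√3·V_L·cosφ) = 166851 / (1.732 × 208 × 0.747) = 620 A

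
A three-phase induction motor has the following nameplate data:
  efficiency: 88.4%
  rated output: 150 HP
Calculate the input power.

P_out = 150 × 746 = 111900 W
P_in = P_out/η = 111900/0.884 = 126584 W = 127 kW

127 kW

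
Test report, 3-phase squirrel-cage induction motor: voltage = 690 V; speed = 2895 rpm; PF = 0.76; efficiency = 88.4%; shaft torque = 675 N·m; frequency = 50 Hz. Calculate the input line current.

255 A

ω = 2π×2895/60 = 303.2 rad/s; P_out = τω = 675 × 303.2 = 204660 W
P_in = P_out / η = 204660 / 0.884 = 231516 W
I_L = P_in / (√3·V_L·cosφ) = 231516 / (1.732 × 690 × 0.76) = 255 A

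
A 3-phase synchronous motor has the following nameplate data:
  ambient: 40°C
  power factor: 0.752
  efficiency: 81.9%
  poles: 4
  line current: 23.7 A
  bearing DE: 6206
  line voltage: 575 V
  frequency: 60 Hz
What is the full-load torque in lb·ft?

P_in = √3·V·I·cosφ = 1.732 × 575 × 23.7 × 0.752 = 17749 W
P_out = η·P_in = 0.819 × 17749 = 14536 W
n = n_s = 120×60/4 = 1800 rpm (synchronous)
ω = 2π×1800/60 = 188.5 rad/s
τ = P_out/ω = 14536/188.5 = 77.11 N·m
In lb·ft: 77.11/1.356 = 56.9 lb·ft

56.9 lb·ft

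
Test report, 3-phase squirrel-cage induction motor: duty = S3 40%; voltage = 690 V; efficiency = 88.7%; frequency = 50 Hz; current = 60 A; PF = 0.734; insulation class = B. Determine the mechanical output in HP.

P_in = √3·V·I·cosφ = 1.732 × 690 × 60 × 0.734 = 52631 W
P_out = η·P_in = 0.887 × 52631 = 46684 W
= 46684/746 = 62.6 HP

62.6 HP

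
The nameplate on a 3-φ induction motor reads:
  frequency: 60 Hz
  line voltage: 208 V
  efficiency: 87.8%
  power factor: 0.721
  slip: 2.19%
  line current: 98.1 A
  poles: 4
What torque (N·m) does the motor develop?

P_in = √3·V·I·cosφ = 1.732 × 208 × 98.1 × 0.721 = 25481 W
P_out = η·P_in = 0.878 × 25481 = 22372 W
n_s = 120×60/4 = 1800 rpm; n = 1800×(1−0.0219) = 1761 rpm
ω = 2π×1761/60 = 184.4 rad/s
τ = P_out/ω = 22372/184.4 = 121 N·m

121 N·m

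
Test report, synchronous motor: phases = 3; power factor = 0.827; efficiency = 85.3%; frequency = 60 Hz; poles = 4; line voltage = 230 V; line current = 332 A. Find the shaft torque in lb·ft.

365 lb·ft

P_in = √3·V·I·cosφ = 1.732 × 230 × 332 × 0.827 = 109375 W
P_out = η·P_in = 0.853 × 109375 = 93297 W
n = n_s = 120×60/4 = 1800 rpm (synchronous)
ω = 2π×1800/60 = 188.5 rad/s
τ = P_out/ω = 93297/188.5 = 494.9 N·m
In lb·ft: 494.9/1.356 = 365 lb·ft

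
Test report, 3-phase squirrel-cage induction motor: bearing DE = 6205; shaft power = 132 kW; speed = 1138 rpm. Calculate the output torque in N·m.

1110 N·m

ω = 2π × 1138/60 = 119.2 rad/s
τ = P/ω = 132000/119.2 = 1110 N·m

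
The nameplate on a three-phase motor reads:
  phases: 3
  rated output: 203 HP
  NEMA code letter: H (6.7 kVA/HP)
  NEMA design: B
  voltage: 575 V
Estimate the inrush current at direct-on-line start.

1370 A

S_LR = 6.7 × 203 = 1360.1 kVA
I_LR = S_LR/(√3·V_L) = 1360100/(1.732×575) = 1370 A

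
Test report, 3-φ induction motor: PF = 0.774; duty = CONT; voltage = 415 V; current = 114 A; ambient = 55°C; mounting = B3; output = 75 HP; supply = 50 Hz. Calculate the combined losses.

7.47 kW

P_in = √3·V·I·cosφ = 1.732×415×114×0.774 = 63422 W
P_out = 75×746 = 55950 W
Losses = P_in − P_out = 63422 − 55950 = 7472 W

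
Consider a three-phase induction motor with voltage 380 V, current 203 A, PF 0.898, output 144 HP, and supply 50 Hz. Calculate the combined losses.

P_in = √3·V·I·cosφ = 1.732×380×203×0.898 = 119979 W
P_out = 144×746 = 107424 W
Losses = P_in − P_out = 119979 − 107424 = 12555 W

12600 W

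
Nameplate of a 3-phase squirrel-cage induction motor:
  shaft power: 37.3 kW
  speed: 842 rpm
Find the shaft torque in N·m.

ω = 2π × 842/60 = 88.17 rad/s
τ = P/ω = 37300/88.17 = 423 N·m

423 N·m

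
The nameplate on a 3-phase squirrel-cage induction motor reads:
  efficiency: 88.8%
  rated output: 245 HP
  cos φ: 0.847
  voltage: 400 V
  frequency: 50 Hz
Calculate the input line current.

351 A

P_out = 245 × 746 = 182770 W
P_in = P_out / η = 182770 / 0.888 = 205822 W
I_L = P_in / (√3·V_L·cosφ) = 205822 / (1.732 × 400 × 0.847) = 351 A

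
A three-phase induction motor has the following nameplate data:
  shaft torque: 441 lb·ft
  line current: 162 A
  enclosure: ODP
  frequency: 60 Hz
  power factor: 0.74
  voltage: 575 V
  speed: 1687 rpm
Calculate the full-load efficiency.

88.5 %

τ = 441 lb·ft × 1.356 = 598 N·m
ω = 2π × 1687/60 = 176.7 rad/s; P_out = τω = 598 × 176.7 = 105667 W
P_in = √3·V_L·I_L·cosφ = 1.732 × 575 × 162 × 0.74 = 119388 W
η = P_out / P_in = 105667 / 119388 = 0.885 = 88.5%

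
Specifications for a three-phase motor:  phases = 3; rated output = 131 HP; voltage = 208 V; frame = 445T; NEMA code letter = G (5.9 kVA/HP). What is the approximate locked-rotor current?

2150 A

S_LR = 5.9 × 131 = 772.9 kVA
I_LR = S_LR/(√3·V_L) = 772900/(1.732×208) = 2150 A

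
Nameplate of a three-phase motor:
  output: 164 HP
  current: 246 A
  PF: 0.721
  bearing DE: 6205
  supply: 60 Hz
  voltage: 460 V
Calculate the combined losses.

P_in = √3·V·I·cosφ = 1.732×460×246×0.721 = 141311 W
P_out = 164×746 = 122344 W
Losses = P_in − P_out = 141311 − 122344 = 18967 W

19000 W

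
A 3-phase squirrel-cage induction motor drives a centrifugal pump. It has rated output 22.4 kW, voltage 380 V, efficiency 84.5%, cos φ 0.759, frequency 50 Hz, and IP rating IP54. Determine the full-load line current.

P_out = 22.4 kW = 22400 W
P_in = P_out / η = 22400 / 0.845 = 26509 W
I_L = P_in / (√3·V_L·cosφ) = 26509 / (1.732 × 380 × 0.759) = 53.1 A

53.1 A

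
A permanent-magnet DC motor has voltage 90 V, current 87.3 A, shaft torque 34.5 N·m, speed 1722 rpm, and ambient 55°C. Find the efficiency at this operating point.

ω = 2π × 1722/60 = 180.3 rad/s; P_out = τω = 34.5 × 180.3 = 6220 W
P_in = V·I = 90 × 87.3 = 7857 W
η = P_out / P_in = 6220 / 7857 = 0.792 = 79.2%

79.2 %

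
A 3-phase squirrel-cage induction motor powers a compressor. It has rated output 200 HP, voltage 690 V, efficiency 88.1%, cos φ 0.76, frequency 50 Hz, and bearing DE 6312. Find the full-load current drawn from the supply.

P_out = 200 × 746 = 149200 W
P_in = P_out / η = 149200 / 0.881 = 169353 W
I_L = P_in / (√3·V_L·cosφ) = 169353 / (1.732 × 690 × 0.76) = 186 A

186 A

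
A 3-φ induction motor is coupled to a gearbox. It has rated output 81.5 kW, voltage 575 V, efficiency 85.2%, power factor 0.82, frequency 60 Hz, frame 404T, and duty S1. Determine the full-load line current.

P_out = 81.5 kW = 81500 W
P_in = P_out / η = 81500 / 0.852 = 95657 W
I_L = P_in / (√3·V_L·cosφ) = 95657 / (1.732 × 575 × 0.82) = 117 A

117 A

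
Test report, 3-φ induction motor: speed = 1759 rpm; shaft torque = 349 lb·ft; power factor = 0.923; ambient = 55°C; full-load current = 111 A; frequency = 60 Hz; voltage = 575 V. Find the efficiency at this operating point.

85.4 %

τ = 349 lb·ft × 1.356 = 473.2 N·m
ω = 2π × 1759/60 = 184.2 rad/s; P_out = τω = 473.2 × 184.2 = 87163 W
P_in = √3·V_L·I_L·cosφ = 1.732 × 575 × 111 × 0.923 = 102033 W
η = P_out / P_in = 87163 / 102033 = 0.854 = 85.4%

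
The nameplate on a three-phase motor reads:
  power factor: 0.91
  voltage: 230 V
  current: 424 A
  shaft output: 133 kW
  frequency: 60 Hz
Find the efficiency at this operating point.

P_out = 133 kW = 133000 W
P_in = √3·V_L·I_L·cosφ = 1.732 × 230 × 424 × 0.91 = 153703 W
η = P_out / P_in = 133000 / 153703 = 0.865 = 86.5%

86.5 %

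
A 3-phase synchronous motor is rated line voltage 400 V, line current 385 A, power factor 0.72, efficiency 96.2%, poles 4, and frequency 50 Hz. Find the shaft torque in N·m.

1180 N·m

P_in = √3·V·I·cosφ = 1.732 × 400 × 385 × 0.72 = 192044 W
P_out = η·P_in = 0.962 × 192044 = 184746 W
n = n_s = 120×50/4 = 1500 rpm (synchronous)
ω = 2π×1500/60 = 157.1 rad/s
τ = P_out/ω = 184746/157.1 = 1180 N·m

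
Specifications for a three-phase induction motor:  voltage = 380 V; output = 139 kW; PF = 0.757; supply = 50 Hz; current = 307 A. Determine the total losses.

P_in = √3·V·I·cosφ = 1.732×380×307×0.757 = 152956 W
P_out = 139000 W
Losses = P_in − P_out = 152956 − 139000 = 13956 W

14000 W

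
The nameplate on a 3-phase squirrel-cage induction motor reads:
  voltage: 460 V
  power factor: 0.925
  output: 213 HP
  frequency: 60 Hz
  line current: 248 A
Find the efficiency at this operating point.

86.9 %

P_out = 213 × 746 = 158898 W
P_in = √3·V_L·I_L·cosφ = 1.732 × 460 × 248 × 0.925 = 182768 W
η = P_out / P_in = 158898 / 182768 = 0.869 = 86.9%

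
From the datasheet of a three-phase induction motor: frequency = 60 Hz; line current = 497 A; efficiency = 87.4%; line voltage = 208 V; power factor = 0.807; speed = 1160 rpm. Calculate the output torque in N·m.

1040 N·m

P_in = √3·V·I·cosφ = 1.732 × 208 × 497 × 0.807 = 144491 W
P_out = η·P_in = 0.874 × 144491 = 126285 W
n = 1160 rpm
ω = 2π×1160/60 = 121.5 rad/s
τ = P_out/ω = 126285/121.5 = 1040 N·m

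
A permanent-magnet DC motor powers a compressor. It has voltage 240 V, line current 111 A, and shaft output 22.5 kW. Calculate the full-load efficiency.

P_out = 22.5 kW = 22500 W
P_in = V·I = 240 × 111 = 26640 W
η = P_out / P_in = 22500 / 26640 = 0.845 = 84.5%

84.5 %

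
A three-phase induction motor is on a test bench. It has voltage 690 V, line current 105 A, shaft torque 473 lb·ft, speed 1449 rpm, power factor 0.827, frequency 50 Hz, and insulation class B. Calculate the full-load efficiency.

93.8 %

τ = 473 lb·ft × 1.356 = 641.4 N·m
ω = 2π × 1449/60 = 151.7 rad/s; P_out = τω = 641.4 × 151.7 = 97300 W
P_in = √3·V_L·I_L·cosφ = 1.732 × 690 × 105 × 0.827 = 103775 W
η = P_out / P_in = 97300 / 103775 = 0.938 = 93.8%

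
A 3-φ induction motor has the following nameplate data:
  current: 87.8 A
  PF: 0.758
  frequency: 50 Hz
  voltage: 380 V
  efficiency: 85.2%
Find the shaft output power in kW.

P_in = √3·V·I·cosφ = 1.732 × 380 × 87.8 × 0.758 = 43802 W
P_out = η·P_in = 0.852 × 43802 = 37319 W

37.3 kW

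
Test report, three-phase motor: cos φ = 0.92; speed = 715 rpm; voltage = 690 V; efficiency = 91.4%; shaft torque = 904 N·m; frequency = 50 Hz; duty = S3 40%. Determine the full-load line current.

ω = 2π×715/60 = 74.87 rad/s; P_out = τω = 904 × 74.87 = 67682 W
P_in = P_out / η = 67682 / 0.914 = 74050 W
I_L = P_in / (√3·V_L·cosφ) = 74050 / (1.732 × 690 × 0.92) = 67.4 A

67.4 A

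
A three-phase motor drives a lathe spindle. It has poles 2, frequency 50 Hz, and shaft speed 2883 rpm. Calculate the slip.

3.90 %

n_s = 120f/p = 120×50/2 = 3000 rpm
s = (n_s − n)/n_s = (3000 − 2883)/3000 = 0.0390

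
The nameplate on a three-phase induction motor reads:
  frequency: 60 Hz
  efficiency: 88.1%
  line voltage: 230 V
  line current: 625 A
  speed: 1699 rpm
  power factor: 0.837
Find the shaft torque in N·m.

P_in = √3·V·I·cosφ = 1.732 × 230 × 625 × 0.837 = 208392 W
P_out = η·P_in = 0.881 × 208392 = 183593 W
n = 1699 rpm
ω = 2π×1699/60 = 177.9 rad/s
τ = P_out/ω = 183593/177.9 = 1030 N·m

1030 N·m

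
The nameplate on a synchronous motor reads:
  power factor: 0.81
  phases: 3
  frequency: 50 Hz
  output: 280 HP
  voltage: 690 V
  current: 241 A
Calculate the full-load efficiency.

P_out = 280 × 746 = 208880 W
P_in = √3·V_L·I_L·cosφ = 1.732 × 690 × 241 × 0.81 = 233292 W
η = P_out / P_in = 208880 / 233292 = 0.895 = 89.5%

89.5 %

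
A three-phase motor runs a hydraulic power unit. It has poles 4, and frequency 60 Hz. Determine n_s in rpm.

1800 rpm

n_s = 120f/p = 120×60/4 = 1800 rpm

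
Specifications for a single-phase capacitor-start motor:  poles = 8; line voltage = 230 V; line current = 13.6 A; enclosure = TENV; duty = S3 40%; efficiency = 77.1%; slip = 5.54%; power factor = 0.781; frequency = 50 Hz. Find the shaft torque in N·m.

25.4 N·m

P_in = V·I·cosφ = 230 × 13.6 × 0.781 = 2443 W
P_out = η·P_in = 0.771 × 2443 = 1884 W
n_s = 120×50/8 = 750 rpm; n = 750×(1−0.0554) = 708 rpm
ω = 2π×708/60 = 74.14 rad/s
τ = P_out/ω = 1884/74.14 = 25.4 N·m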